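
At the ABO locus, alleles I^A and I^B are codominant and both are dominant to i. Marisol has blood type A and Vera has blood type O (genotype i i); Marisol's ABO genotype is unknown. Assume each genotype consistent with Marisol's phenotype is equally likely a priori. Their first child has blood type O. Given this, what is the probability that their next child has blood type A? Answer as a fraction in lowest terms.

1/2

Possible genotypes: Marisol ∈ {I^A I^A, I^A i}; Vera ∈ {i i}.
Weight each parental genotype pair by prior × P(type-O child):
  I^A i × i i: posterior weight 1; P(next child type A) = 1/2.
Weighted sum = 1/2.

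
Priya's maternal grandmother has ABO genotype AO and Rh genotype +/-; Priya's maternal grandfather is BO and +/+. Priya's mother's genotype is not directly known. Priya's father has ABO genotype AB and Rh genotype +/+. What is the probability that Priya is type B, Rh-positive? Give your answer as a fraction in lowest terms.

Priya's mother's ABO genotype from AO × BO: 1/4 AB, 1/4 AO, 1/4 BO, 1/4 OO.
Crossing each possibility with the father AB and summing P(type B): 1/4·1/4 + 1/4·1/4 + 1/4·1/2 + 1/4·1/2 = 3/8.
Similarly for Rh via the mother's Rh distribution: P(Rh+) = 1.
Independent loci: 3/8 × 1 = 3/8.

3/8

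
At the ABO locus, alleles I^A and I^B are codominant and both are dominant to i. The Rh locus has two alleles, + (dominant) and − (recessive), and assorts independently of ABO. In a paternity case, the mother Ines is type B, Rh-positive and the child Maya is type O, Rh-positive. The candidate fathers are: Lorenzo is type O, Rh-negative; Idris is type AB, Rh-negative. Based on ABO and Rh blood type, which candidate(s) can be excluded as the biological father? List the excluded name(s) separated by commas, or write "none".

A candidate is excluded only if no genotype consistent with his phenotype could produce a type O, Rh-positive child with a type B, Rh-positive mother.
Idris (type AB, Rh-): no genotype consistent with that phenotype can produce a type-O Rh+ child with a type-B mother.

Idris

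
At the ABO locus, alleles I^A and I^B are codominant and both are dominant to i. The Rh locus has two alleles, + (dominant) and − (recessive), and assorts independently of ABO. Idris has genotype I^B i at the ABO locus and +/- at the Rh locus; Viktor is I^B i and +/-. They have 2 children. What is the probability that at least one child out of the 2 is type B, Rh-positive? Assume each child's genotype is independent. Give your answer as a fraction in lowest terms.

ABO cross I^B i × I^B i → 1/4 O, 3/4 B.
Rh cross +/- × +/- → 3/4 Rh+, 1/4 Rh-; so P(type B, Rh-positive) = 3/4 × 3/4 = 9/16 per child.
P(none) = (7/16)^2 = 49/256; P(at least one) = 1 − 49/256 = 207/256.

207/256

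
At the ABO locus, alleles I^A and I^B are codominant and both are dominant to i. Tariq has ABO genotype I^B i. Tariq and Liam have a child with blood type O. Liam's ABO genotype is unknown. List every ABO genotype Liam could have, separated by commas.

For each candidate genotype of Liam, check whether crossing it with I^B i can produce every observed child phenotype.
  I^A I^A → possible child types {A, AB} ✗
  I^A I^B → possible child types {A, B, AB} ✗
  I^A i → possible child types {O, A, B, AB} ✓
  I^B I^B → possible child types {B} ✗
  I^B i → possible child types {O, B} ✓
  i i → possible child types {O, B} ✓

I^A i, I^B i, i i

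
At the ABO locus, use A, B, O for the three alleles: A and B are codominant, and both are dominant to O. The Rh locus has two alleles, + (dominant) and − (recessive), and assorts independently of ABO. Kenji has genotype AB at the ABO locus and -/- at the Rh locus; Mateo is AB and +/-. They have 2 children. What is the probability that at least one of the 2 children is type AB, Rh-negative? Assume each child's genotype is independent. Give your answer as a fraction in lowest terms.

ABO cross AB × AB → 1/4 A, 1/4 B, 1/2 AB.
Rh cross -/- × +/- → 1/2 Rh+, 1/2 Rh-; so P(type AB, Rh-negative) = 1/2 × 1/2 = 1/4 per child.
P(none) = (3/4)^2 = 9/16; P(at least one) = 1 − 9/16 = 7/16.

7/16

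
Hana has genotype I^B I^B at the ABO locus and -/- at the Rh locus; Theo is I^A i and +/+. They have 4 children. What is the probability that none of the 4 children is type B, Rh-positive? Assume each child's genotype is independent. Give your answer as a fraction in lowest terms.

1/16

ABO cross I^B I^B × I^A i → 1/2 B, 1/2 AB.
Rh cross -/- × +/+ → 1 Rh+; so P(type B, Rh-positive) = 1/2 × 1 = 1/2 per child.
P(not type B, Rh-positive) = 1/2 for one child; (1/2)^4 = 1/16.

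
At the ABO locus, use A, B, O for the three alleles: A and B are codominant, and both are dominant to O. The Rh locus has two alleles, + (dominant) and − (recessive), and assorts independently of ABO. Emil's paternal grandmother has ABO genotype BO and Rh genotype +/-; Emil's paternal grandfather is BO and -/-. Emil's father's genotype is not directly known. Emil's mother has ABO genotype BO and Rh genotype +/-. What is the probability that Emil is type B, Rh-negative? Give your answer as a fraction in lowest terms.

Emil's father's ABO genotype from BO × BO: 1/4 BB, 1/2 BO, 1/4 OO.
Crossing each possibility with the mother BO and summing P(type B): 1/4·1 + 1/2·3/4 + 1/4·1/2 = 3/4.
Similarly for Rh via the father's Rh distribution: P(Rh-) = 3/8.
Independent loci: 3/4 × 3/8 = 9/32.

9/32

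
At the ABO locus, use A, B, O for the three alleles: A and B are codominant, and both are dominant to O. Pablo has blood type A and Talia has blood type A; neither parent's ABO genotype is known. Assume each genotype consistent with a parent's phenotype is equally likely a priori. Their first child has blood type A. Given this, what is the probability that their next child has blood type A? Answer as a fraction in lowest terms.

19/20

Possible genotypes: Pablo ∈ {AA, AO}; Talia ∈ {AA, AO}.
Weight each parental genotype pair by prior × P(type-A child):
  AA × AA: posterior weight 4/15; P(next child type A) = 1.
  AA × AO: posterior weight 4/15; P(next child type A) = 1.
  AO × AA: posterior weight 4/15; P(next child type A) = 1.
  AO × AO: posterior weight 1/5; P(next child type A) = 3/4.
Weighted sum = 19/20.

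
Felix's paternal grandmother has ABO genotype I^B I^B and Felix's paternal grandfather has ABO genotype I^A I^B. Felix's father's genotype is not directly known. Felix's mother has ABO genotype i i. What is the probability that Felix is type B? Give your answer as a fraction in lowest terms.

Felix's father's ABO genotype from I^B I^B × I^A I^B: 1/2 I^A I^B, 1/2 I^B I^B.
Crossing each possibility with the mother i i and summing P(type B): 1/2·1/2 + 1/2·1 = 3/4.

3/4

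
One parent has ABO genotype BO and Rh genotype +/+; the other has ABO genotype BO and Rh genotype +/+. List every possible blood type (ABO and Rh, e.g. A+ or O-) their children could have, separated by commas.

Gametes from BO × BO give offspring ABO genotypes BB, BO, OO, i.e. phenotypes O, B.
Rh cross +/+ × +/+ → phenotypes Rh+.
Combining independently: O+, B+.

O+, B+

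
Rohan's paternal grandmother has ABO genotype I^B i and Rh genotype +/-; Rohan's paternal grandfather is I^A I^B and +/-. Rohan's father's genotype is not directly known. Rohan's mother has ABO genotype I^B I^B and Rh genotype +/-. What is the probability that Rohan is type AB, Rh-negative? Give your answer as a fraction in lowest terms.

Rohan's father's ABO genotype from I^B i × I^A I^B: 1/4 I^A I^B, 1/4 I^A i, 1/4 I^B I^B, 1/4 I^B i.
Crossing each possibility with the mother I^B I^B and summing P(type AB): 1/4·1/2 + 1/4·1/2 + 1/4·0 + 1/4·0 = 1/4.
Similarly for Rh via the father's Rh distribution: P(Rh-) = 1/4.
Independent loci: 1/4 × 1/4 = 1/16.

1/16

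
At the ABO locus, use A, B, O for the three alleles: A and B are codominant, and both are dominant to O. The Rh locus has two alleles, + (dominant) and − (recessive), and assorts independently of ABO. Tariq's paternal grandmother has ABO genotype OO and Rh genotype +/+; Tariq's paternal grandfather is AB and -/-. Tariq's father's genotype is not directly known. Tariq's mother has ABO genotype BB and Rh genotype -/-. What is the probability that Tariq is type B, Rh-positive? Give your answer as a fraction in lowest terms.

3/8

Tariq's father's ABO genotype from OO × AB: 1/2 AO, 1/2 BO.
Crossing each possibility with the mother BB and summing P(type B): 1/2·1/2 + 1/2·1 = 3/4.
Similarly for Rh via the father's Rh distribution: P(Rh+) = 1/2.
Independent loci: 3/4 × 1/2 = 3/8.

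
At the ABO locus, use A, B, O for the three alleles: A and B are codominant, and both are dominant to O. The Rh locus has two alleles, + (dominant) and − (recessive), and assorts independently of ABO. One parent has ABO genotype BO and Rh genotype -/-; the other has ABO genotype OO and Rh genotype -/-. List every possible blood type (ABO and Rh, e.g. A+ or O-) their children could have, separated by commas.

Gametes from BO × OO give offspring ABO genotypes BO, OO, i.e. phenotypes O, B.
Rh cross -/- × -/- → phenotypes Rh-.
Combining independently: O-, B-.

O-, B-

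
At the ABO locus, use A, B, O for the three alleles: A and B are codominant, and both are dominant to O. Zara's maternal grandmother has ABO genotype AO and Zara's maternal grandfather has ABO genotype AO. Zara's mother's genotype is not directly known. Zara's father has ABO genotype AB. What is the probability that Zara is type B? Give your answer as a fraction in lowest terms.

1/4

Zara's mother's ABO genotype from AO × AO: 1/4 AA, 1/2 AO, 1/4 OO.
Crossing each possibility with the father AB and summing P(type B): 1/4·0 + 1/2·1/4 + 1/4·1/2 = 1/4.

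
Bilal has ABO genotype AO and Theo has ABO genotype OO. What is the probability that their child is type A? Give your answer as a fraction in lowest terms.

ABO cross AO × OO → offspring phenotypes: 1/2 O, 1/2 A.
So P(type A) = 1/2.

1/2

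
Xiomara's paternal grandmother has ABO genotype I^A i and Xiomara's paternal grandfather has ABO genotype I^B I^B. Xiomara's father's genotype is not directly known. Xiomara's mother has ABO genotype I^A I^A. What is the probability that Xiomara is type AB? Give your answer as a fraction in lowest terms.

1/2

Xiomara's father's ABO genotype from I^A i × I^B I^B: 1/2 I^A I^B, 1/2 I^B i.
Crossing each possibility with the mother I^A I^A and summing P(type AB): 1/2·1/2 + 1/2·1/2 = 1/2.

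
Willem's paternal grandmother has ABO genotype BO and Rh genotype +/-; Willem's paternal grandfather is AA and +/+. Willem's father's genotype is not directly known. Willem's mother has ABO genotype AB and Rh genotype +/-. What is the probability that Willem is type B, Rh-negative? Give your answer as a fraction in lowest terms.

Willem's father's ABO genotype from BO × AA: 1/2 AB, 1/2 AO.
Crossing each possibility with the mother AB and summing P(type B): 1/2·1/4 + 1/2·1/4 = 1/4.
Similarly for Rh via the father's Rh distribution: P(Rh-) = 1/8.
Independent loci: 1/4 × 1/8 = 1/32.

1/32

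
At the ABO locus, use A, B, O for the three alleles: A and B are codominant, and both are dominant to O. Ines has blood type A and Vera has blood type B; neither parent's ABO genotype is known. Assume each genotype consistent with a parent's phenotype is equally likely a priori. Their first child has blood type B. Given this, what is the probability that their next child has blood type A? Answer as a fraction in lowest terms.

Possible genotypes: Ines ∈ {AA, AO}; Vera ∈ {BB, BO}.
Weight each parental genotype pair by prior × P(type-B child):
  AO × BB: posterior weight 2/3; P(next child type A) = 0.
  AO × BO: posterior weight 1/3; P(next child type A) = 1/4.
Weighted sum = 1/12.

1/12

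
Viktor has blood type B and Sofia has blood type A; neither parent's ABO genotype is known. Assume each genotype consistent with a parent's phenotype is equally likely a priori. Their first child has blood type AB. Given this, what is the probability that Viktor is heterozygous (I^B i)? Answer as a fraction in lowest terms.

Possible genotypes: Viktor ∈ {I^B I^B, I^B i}; Sofia ∈ {I^A I^A, I^A i}.
Weight each parental genotype pair by prior × P(type-AB child):
  I^B I^B × I^A I^A: posterior weight 4/9.
  I^B I^B × I^A i: posterior weight 2/9.
  I^B i × I^A I^A: posterior weight 2/9.
  I^B i × I^A i: posterior weight 1/9.
Sum the posterior weight over pairs where Viktor is I^B i: 1/3.

1/3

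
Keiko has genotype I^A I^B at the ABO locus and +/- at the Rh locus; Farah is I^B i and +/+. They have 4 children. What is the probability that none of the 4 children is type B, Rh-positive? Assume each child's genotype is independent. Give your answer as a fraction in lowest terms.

ABO cross I^A I^B × I^B i → 1/4 A, 1/2 B, 1/4 AB.
Rh cross +/- × +/+ → 1 Rh+; so P(type B, Rh-positive) = 1/2 × 1 = 1/2 per child.
P(not type B, Rh-positive) = 1/2 for one child; (1/2)^4 = 1/16.

1/16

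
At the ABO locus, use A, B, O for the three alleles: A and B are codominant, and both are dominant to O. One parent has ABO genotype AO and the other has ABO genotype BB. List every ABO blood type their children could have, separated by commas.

Gametes from AO × BB give offspring ABO genotypes AB, BO, i.e. phenotypes B, AB.

B, AB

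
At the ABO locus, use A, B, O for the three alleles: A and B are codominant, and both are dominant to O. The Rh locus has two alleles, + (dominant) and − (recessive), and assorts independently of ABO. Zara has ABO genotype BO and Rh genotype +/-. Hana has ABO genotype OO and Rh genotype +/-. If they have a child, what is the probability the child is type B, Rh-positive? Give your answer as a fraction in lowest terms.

3/8

ABO cross BO × OO → offspring phenotypes: 1/2 O, 1/2 B.
Rh cross +/- × +/- → 3/4 Rh+, 1/4 Rh-.
Independent loci: P(type B, Rh-positive) = 1/2 × 3/4 = 3/8.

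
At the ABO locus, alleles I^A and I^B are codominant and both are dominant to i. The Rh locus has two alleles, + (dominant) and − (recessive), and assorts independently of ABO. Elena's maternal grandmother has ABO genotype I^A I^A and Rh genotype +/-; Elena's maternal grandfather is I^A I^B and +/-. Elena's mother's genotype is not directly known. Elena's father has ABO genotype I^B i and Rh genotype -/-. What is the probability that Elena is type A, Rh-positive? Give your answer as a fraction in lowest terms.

Elena's mother's ABO genotype from I^A I^A × I^A I^B: 1/2 I^A I^A, 1/2 I^A I^B.
Crossing each possibility with the father I^B i and summing P(type A): 1/2·1/2 + 1/2·1/4 = 3/8.
Similarly for Rh via the mother's Rh distribution: P(Rh+) = 1/2.
Independent loci: 3/8 × 1/2 = 3/16.

3/16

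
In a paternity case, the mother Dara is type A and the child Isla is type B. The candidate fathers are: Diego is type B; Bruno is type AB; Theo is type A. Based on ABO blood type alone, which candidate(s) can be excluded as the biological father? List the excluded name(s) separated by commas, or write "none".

A candidate is excluded only if no genotype consistent with his phenotype could produce a type B child with a type A mother.
Theo (type A): no genotype consistent with that phenotype can produce a type-B child with a type-A mother.

Theo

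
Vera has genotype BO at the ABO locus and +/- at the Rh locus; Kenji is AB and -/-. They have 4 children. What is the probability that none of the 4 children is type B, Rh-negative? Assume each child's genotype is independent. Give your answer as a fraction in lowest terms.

81/256

ABO cross BO × AB → 1/4 A, 1/2 B, 1/4 AB.
Rh cross +/- × -/- → 1/2 Rh+, 1/2 Rh-; so P(type B, Rh-negative) = 1/2 × 1/2 = 1/4 per child.
P(not type B, Rh-negative) = 3/4 for one child; (3/4)^4 = 81/256.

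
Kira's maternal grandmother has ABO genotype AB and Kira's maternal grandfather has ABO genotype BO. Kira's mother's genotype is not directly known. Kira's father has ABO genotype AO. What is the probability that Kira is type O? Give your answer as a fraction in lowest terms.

Kira's mother's ABO genotype from AB × BO: 1/4 AB, 1/4 AO, 1/4 BB, 1/4 BO.
Crossing each possibility with the father AO and summing P(type O): 1/4·0 + 1/4·1/4 + 1/4·0 + 1/4·1/4 = 1/8.

1/8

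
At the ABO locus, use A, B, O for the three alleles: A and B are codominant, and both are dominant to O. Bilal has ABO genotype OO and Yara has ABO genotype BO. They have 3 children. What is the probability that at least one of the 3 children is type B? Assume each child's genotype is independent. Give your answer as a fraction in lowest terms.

ABO cross OO × BO → 1/2 O, 1/2 B.
So P(type B) = 1/2 per child.
P(none) = (1/2)^3 = 1/8; P(at least one) = 1 − 1/8 = 7/8.

7/8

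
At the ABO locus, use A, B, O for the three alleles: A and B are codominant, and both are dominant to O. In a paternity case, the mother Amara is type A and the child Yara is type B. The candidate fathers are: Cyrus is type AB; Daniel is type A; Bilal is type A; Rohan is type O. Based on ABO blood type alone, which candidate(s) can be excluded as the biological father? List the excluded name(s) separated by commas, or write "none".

Daniel, Bilal, Rohan

A candidate is excluded only if no genotype consistent with his phenotype could produce a type B child with a type A mother.
Daniel (type A): no genotype consistent with that phenotype can produce a type-B child with a type-A mother.
Bilal (type A): no genotype consistent with that phenotype can produce a type-B child with a type-A mother.
Rohan (type O): no genotype consistent with that phenotype can produce a type-B child with a type-A mother.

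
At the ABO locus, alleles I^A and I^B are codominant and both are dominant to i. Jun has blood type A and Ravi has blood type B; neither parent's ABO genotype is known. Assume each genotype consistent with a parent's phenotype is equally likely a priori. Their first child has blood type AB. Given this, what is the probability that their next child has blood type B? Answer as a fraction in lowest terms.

5/36

Possible genotypes: Jun ∈ {I^A I^A, I^A i}; Ravi ∈ {I^B I^B, I^B i}.
Weight each parental genotype pair by prior × P(type-AB child):
  I^A I^A × I^B I^B: posterior weight 4/9; P(next child type B) = 0.
  I^A I^A × I^B i: posterior weight 2/9; P(next child type B) = 0.
  I^A i × I^B I^B: posterior weight 2/9; P(next child type B) = 1/2.
  I^A i × I^B i: posterior weight 1/9; P(next child type B) = 1/4.
Weighted sum = 5/36.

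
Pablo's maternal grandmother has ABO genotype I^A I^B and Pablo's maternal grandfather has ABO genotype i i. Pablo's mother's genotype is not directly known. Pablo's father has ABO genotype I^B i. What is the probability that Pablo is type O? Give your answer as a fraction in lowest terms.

Pablo's mother's ABO genotype from I^A I^B × i i: 1/2 I^A i, 1/2 I^B i.
Crossing each possibility with the father I^B i and summing P(type O): 1/2·1/4 + 1/2·1/4 = 1/4.

1/4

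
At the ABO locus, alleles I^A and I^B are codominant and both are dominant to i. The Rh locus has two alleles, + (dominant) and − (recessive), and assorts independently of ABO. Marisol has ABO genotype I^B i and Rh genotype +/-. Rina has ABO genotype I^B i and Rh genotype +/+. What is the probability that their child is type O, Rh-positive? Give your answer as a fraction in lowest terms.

ABO cross I^B i × I^B i → offspring phenotypes: 1/4 O, 3/4 B.
Rh cross +/- × +/+ → 1 Rh+.
Independent loci: P(type O, Rh-positive) = 1/4 × 1 = 1/4.

1/4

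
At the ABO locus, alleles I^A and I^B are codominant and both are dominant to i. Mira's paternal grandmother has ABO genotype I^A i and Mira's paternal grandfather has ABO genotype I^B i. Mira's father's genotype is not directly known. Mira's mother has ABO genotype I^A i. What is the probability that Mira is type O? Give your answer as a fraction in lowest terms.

1/4

Mira's father's ABO genotype from I^A i × I^B i: 1/4 I^A I^B, 1/4 I^A i, 1/4 I^B i, 1/4 i i.
Crossing each possibility with the mother I^A i and summing P(type O): 1/4·0 + 1/4·1/4 + 1/4·1/4 + 1/4·1/2 = 1/4.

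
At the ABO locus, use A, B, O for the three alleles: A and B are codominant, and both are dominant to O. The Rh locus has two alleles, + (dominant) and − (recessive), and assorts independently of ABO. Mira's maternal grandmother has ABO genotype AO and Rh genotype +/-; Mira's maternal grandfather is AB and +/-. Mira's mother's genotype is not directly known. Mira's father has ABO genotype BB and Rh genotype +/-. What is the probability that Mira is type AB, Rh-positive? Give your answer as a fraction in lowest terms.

3/8

Mira's mother's ABO genotype from AO × AB: 1/4 AA, 1/4 AB, 1/4 AO, 1/4 BO.
Crossing each possibility with the father BB and summing P(type AB): 1/4·1 + 1/4·1/2 + 1/4·1/2 + 1/4·0 = 1/2.
Similarly for Rh via the mother's Rh distribution: P(Rh+) = 3/4.
Independent loci: 1/2 × 3/4 = 3/8.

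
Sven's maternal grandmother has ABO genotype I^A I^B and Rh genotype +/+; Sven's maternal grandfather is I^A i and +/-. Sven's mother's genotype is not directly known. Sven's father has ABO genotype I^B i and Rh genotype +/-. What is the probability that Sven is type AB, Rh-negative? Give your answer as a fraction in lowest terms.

Sven's mother's ABO genotype from I^A I^B × I^A i: 1/4 I^A I^A, 1/4 I^A I^B, 1/4 I^A i, 1/4 I^B i.
Crossing each possibility with the father I^B i and summing P(type AB): 1/4·1/2 + 1/4·1/4 + 1/4·1/4 + 1/4·0 = 1/4.
Similarly for Rh via the mother's Rh distribution: P(Rh-) = 1/8.
Independent loci: 1/4 × 1/8 = 1/32.

1/32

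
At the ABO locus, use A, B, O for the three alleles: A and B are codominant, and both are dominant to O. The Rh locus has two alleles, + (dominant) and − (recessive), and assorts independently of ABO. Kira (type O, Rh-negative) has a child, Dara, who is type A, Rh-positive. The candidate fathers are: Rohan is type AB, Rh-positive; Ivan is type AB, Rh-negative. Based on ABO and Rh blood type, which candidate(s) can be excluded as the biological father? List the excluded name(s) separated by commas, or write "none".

A candidate is excluded only if no genotype consistent with his phenotype could produce a type A, Rh-positive child with a type O, Rh-negative mother.
Ivan (type AB, Rh-): no genotype consistent with that phenotype can produce a type-A Rh+ child with a type-O mother.

Ivan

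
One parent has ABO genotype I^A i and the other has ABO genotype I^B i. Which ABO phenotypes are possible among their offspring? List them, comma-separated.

O, A, B, AB

Gametes from I^A i × I^B i give offspring ABO genotypes I^A I^B, I^A i, I^B i, i i, i.e. phenotypes O, A, B, AB.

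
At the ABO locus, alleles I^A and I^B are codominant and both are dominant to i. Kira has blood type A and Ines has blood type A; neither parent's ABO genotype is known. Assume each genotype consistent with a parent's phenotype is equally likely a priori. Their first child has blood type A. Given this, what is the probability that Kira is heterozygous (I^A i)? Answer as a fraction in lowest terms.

Possible genotypes: Kira ∈ {I^A I^A, I^A i}; Ines ∈ {I^A I^A, I^A i}.
Weight each parental genotype pair by prior × P(type-A child):
  I^A I^A × I^A I^A: posterior weight 4/15.
  I^A I^A × I^A i: posterior weight 4/15.
  I^A i × I^A I^A: posterior weight 4/15.
  I^A i × I^A i: posterior weight 1/5.
Sum the posterior weight over pairs where Kira is I^A i: 7/15.

7/15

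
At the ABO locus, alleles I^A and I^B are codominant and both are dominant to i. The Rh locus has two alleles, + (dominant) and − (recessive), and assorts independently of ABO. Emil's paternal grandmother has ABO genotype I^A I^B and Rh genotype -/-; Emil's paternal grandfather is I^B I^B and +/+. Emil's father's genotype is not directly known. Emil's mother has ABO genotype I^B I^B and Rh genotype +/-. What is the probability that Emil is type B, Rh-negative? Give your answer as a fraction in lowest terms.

3/16

Emil's father's ABO genotype from I^A I^B × I^B I^B: 1/2 I^A I^B, 1/2 I^B I^B.
Crossing each possibility with the mother I^B I^B and summing P(type B): 1/2·1/2 + 1/2·1 = 3/4.
Similarly for Rh via the father's Rh distribution: P(Rh-) = 1/4.
Independent loci: 3/4 × 1/4 = 3/16.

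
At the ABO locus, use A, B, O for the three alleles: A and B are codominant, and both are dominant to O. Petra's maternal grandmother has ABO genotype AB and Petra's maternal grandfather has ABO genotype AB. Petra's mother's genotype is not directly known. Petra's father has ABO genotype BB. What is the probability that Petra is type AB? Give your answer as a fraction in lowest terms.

1/2

Petra's mother's ABO genotype from AB × AB: 1/4 AA, 1/2 AB, 1/4 BB.
Crossing each possibility with the father BB and summing P(type AB): 1/4·1 + 1/2·1/2 + 1/4·0 = 1/2.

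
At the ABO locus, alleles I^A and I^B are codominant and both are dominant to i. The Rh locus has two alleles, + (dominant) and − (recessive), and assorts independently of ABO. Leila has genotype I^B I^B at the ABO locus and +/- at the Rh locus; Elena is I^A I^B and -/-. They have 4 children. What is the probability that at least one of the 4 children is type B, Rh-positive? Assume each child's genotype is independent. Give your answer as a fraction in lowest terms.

ABO cross I^B I^B × I^A I^B → 1/2 B, 1/2 AB.
Rh cross +/- × -/- → 1/2 Rh+, 1/2 Rh-; so P(type B, Rh-positive) = 1/2 × 1/2 = 1/4 per child.
P(none) = (3/4)^4 = 81/256; P(at least one) = 1 − 81/256 = 175/256.

175/256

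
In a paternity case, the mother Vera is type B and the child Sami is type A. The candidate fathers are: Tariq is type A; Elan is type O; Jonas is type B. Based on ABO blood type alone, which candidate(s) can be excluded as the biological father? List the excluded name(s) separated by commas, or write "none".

A candidate is excluded only if no genotype consistent with his phenotype could produce a type A child with a type B mother.
Elan (type O): no genotype consistent with that phenotype can produce a type-A child with a type-B mother.
Jonas (type B): no genotype consistent with that phenotype can produce a type-A child with a type-B mother.

Elan, Jonas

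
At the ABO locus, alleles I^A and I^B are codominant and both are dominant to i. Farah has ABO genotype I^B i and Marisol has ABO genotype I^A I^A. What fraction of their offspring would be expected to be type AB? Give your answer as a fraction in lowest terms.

1/2

ABO cross I^B i × I^A I^A → offspring phenotypes: 1/2 A, 1/2 AB.
So P(type AB) = 1/2.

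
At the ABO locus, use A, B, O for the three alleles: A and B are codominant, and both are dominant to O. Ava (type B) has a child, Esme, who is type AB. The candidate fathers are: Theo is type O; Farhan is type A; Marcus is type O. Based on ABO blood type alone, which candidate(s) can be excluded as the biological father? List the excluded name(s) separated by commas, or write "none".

Theo, Marcus

A candidate is excluded only if no genotype consistent with his phenotype could produce a type AB child with a type B mother.
Theo (type O): no genotype consistent with that phenotype can produce a type-AB child with a type-B mother.
Marcus (type O): no genotype consistent with that phenotype can produce a type-AB child with a type-B mother.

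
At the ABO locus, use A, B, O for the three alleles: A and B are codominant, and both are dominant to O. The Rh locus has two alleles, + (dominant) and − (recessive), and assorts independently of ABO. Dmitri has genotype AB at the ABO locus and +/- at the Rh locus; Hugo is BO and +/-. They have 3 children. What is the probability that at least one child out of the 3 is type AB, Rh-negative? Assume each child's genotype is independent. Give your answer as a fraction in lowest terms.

ABO cross AB × BO → 1/4 A, 1/2 B, 1/4 AB.
Rh cross +/- × +/- → 3/4 Rh+, 1/4 Rh-; so P(type AB, Rh-negative) = 1/4 × 1/4 = 1/16 per child.
P(none) = (15/16)^3 = 3375/4096; P(at least one) = 1 − 3375/4096 = 721/4096.

721/4096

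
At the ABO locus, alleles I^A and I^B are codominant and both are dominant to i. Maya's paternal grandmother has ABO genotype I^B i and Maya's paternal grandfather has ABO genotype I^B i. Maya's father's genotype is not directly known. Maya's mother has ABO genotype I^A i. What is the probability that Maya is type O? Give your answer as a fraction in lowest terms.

1/4

Maya's father's ABO genotype from I^B i × I^B i: 1/4 I^B I^B, 1/2 I^B i, 1/4 i i.
Crossing each possibility with the mother I^A i and summing P(type O): 1/4·0 + 1/2·1/4 + 1/4·1/2 = 1/4.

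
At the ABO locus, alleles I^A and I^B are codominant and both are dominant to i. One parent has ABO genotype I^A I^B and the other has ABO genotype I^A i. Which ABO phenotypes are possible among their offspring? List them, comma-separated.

A, B, AB

Gametes from I^A I^B × I^A i give offspring ABO genotypes I^A I^A, I^A I^B, I^A i, I^B i, i.e. phenotypes A, B, AB.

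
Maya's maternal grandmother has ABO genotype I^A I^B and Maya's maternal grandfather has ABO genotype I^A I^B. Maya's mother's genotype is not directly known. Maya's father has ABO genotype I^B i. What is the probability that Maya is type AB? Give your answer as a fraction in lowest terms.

1/4

Maya's mother's ABO genotype from I^A I^B × I^A I^B: 1/4 I^A I^A, 1/2 I^A I^B, 1/4 I^B I^B.
Crossing each possibility with the father I^B i and summing P(type AB): 1/4·1/2 + 1/2·1/4 + 1/4·0 = 1/4.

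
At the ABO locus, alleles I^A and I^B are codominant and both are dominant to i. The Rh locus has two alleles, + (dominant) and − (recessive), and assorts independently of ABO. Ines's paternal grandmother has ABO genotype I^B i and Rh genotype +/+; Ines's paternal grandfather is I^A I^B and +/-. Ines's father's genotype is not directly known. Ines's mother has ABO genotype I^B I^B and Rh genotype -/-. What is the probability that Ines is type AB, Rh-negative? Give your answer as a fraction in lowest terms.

Ines's father's ABO genotype from I^B i × I^A I^B: 1/4 I^A I^B, 1/4 I^A i, 1/4 I^B I^B, 1/4 I^B i.
Crossing each possibility with the mother I^B I^B and summing P(type AB): 1/4·1/2 + 1/4·1/2 + 1/4·0 + 1/4·0 = 1/4.
Similarly for Rh via the father's Rh distribution: P(Rh-) = 1/4.
Independent loci: 1/4 × 1/4 = 1/16.

1/16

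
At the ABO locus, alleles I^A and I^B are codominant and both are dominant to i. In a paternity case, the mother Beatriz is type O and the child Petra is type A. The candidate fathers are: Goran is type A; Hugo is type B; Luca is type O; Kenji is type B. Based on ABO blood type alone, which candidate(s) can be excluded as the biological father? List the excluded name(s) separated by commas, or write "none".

A candidate is excluded only if no genotype consistent with his phenotype could produce a type A child with a type O mother.
Hugo (type B): no genotype consistent with that phenotype can produce a type-A child with a type-O mother.
Luca (type O): no genotype consistent with that phenotype can produce a type-A child with a type-O mother.
Kenji (type B): no genotype consistent with that phenotype can produce a type-A child with a type-O mother.

Hugo, Luca, Kenji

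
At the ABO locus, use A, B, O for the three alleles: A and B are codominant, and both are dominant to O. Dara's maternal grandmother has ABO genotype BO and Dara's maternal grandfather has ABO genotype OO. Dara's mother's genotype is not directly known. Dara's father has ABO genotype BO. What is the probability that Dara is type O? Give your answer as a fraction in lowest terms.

3/8

Dara's mother's ABO genotype from BO × OO: 1/2 BO, 1/2 OO.
Crossing each possibility with the father BO and summing P(type O): 1/2·1/4 + 1/2·1/2 = 3/8.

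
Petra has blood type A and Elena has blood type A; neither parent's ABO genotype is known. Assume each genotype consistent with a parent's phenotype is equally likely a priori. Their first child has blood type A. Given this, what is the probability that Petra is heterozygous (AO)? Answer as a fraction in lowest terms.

Possible genotypes: Petra ∈ {AA, AO}; Elena ∈ {AA, AO}.
Weight each parental genotype pair by prior × P(type-A child):
  AA × AA: posterior weight 4/15.
  AA × AO: posterior weight 4/15.
  AO × AA: posterior weight 4/15.
  AO × AO: posterior weight 1/5.
Sum the posterior weight over pairs where Petra is AO: 7/15.

7/15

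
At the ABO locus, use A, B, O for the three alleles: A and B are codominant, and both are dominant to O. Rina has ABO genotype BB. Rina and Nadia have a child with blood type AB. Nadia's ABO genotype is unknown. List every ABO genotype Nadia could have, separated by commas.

For each candidate genotype of Nadia, check whether crossing it with BB can produce every observed child phenotype.
  AA → possible child types {AB} ✓
  AB → possible child types {B, AB} ✓
  AO → possible child types {B, AB} ✓
  BB → possible child types {B} ✗
  BO → possible child types {B} ✗
  OO → possible child types {B} ✗

AA, AB, AO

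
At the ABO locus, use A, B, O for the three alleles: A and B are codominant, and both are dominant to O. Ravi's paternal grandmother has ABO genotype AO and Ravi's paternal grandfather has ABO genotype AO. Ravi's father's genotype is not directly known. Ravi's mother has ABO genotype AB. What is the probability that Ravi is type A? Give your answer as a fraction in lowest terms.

1/2

Ravi's father's ABO genotype from AO × AO: 1/4 AA, 1/2 AO, 1/4 OO.
Crossing each possibility with the mother AB and summing P(type A): 1/4·1/2 + 1/2·1/2 + 1/4·1/2 = 1/2.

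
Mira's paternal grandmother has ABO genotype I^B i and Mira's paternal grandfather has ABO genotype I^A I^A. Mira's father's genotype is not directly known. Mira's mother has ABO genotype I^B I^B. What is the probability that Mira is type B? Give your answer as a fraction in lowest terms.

Mira's father's ABO genotype from I^B i × I^A I^A: 1/2 I^A I^B, 1/2 I^A i.
Crossing each possibility with the mother I^B I^B and summing P(type B): 1/2·1/2 + 1/2·1/2 = 1/2.

1/2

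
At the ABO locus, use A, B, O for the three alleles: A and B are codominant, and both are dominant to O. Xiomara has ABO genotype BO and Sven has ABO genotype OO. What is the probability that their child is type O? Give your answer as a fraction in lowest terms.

ABO cross BO × OO → offspring phenotypes: 1/2 O, 1/2 B.
So P(type O) = 1/2.

1/2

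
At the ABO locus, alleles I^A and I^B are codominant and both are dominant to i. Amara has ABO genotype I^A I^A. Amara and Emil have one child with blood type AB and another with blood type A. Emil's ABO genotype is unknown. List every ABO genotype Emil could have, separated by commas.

I^A I^B, I^B i

For each candidate genotype of Emil, check whether crossing it with I^A I^A can produce every observed child phenotype.
  I^A I^A → possible child types {A} ✗
  I^A I^B → possible child types {A, AB} ✓
  I^A i → possible child types {A} ✗
  I^B I^B → possible child types {AB} ✗
  I^B i → possible child types {A, AB} ✓
  i i → possible child types {A} ✗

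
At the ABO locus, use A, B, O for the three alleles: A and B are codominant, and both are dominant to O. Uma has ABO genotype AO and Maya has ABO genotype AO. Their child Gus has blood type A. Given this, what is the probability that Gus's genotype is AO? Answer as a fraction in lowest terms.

Cross AO × AO → 1/4 AA, 1/2 AO, 1/4 OO.
Type-A genotypes among offspring: AA (1/4), AO (1/2); total 3/4.
P(AO | type A) = (1/2) / (3/4) = 2/3.

2/3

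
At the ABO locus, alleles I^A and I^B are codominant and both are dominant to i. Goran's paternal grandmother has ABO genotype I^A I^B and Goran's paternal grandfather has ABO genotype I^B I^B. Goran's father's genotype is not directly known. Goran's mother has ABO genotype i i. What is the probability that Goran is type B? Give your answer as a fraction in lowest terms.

Goran's father's ABO genotype from I^A I^B × I^B I^B: 1/2 I^A I^B, 1/2 I^B I^B.
Crossing each possibility with the mother i i and summing P(type B): 1/2·1/2 + 1/2·1 = 3/4.

3/4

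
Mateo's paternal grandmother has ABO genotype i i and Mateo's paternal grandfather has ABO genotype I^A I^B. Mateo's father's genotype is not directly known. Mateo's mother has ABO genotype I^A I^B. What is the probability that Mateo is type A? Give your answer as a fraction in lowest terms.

Mateo's father's ABO genotype from i i × I^A I^B: 1/2 I^A i, 1/2 I^B i.
Crossing each possibility with the mother I^A I^B and summing P(type A): 1/2·1/2 + 1/2·1/4 = 3/8.

3/8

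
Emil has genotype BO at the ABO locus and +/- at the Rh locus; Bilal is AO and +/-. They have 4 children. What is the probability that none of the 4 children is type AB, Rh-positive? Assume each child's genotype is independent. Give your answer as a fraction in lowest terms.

28561/65536

ABO cross BO × AO → 1/4 O, 1/4 A, 1/4 B, 1/4 AB.
Rh cross +/- × +/- → 3/4 Rh+, 1/4 Rh-; so P(type AB, Rh-positive) = 1/4 × 3/4 = 3/16 per child.
P(not type AB, Rh-positive) = 13/16 for one child; (13/16)^4 = 28561/65536.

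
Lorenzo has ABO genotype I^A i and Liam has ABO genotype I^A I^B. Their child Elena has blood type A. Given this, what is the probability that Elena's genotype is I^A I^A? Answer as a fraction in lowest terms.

Cross I^A i × I^A I^B → 1/4 I^A I^A, 1/4 I^A I^B, 1/4 I^A i, 1/4 I^B i.
Type-A genotypes among offspring: I^A I^A (1/4), I^A i (1/4); total 1/2.
P(I^A I^A | type A) = (1/4) / (1/2) = 1/2.

1/2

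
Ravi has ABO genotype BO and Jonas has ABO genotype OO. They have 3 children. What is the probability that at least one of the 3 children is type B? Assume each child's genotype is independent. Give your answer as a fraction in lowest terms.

7/8

ABO cross BO × OO → 1/2 O, 1/2 B.
So P(type B) = 1/2 per child.
P(none) = (1/2)^3 = 1/8; P(at least one) = 1 − 1/8 = 7/8.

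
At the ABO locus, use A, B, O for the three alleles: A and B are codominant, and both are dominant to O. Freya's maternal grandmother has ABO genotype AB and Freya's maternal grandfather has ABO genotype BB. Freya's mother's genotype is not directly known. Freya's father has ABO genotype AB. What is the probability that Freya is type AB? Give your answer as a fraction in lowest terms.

Freya's mother's ABO genotype from AB × BB: 1/2 AB, 1/2 BB.
Crossing each possibility with the father AB and summing P(type AB): 1/2·1/2 + 1/2·1/2 = 1/2.

1/2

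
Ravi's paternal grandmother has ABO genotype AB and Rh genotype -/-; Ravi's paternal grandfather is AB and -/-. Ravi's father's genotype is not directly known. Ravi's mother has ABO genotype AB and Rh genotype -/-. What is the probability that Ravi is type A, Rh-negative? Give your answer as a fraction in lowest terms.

1/4

Ravi's father's ABO genotype from AB × AB: 1/4 AA, 1/2 AB, 1/4 BB.
Crossing each possibility with the mother AB and summing P(type A): 1/4·1/2 + 1/2·1/4 + 1/4·0 = 1/4.
Similarly for Rh via the father's Rh distribution: P(Rh-) = 1.
Independent loci: 1/4 × 1 = 1/4.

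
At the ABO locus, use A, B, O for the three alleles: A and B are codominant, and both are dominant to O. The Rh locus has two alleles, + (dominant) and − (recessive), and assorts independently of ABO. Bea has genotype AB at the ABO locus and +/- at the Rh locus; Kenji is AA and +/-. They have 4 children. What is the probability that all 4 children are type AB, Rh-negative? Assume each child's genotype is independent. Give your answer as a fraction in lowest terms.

1/4096

ABO cross AB × AA → 1/2 A, 1/2 AB.
Rh cross +/- × +/- → 3/4 Rh+, 1/4 Rh-; so P(type AB, Rh-negative) = 1/2 × 1/4 = 1/8 per child.
All 4 independent: (1/8)^4 = 1/4096.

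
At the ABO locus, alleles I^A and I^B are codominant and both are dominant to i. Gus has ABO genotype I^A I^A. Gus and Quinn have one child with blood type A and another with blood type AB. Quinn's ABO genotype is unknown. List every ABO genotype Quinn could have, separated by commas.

I^A I^B, I^B i

For each candidate genotype of Quinn, check whether crossing it with I^A I^A can produce every observed child phenotype.
  I^A I^A → possible child types {A} ✗
  I^A I^B → possible child types {A, AB} ✓
  I^A i → possible child types {A} ✗
  I^B I^B → possible child types {AB} ✗
  I^B i → possible child types {A, AB} ✓
  i i → possible child types {A} ✗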